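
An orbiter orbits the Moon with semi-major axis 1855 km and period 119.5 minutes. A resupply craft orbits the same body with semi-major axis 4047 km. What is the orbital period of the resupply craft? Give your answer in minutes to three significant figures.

T₂ ≈ 385 minutes

Kepler's third law: T² ∝ a³, so T₂ = T₁ (a₂/a₁)^(3/2).
a₂/a₁ = 2.182, (a₂/a₁)^(3/2) = 3.222.
T₂ = 119.5 × 3.222 = 385.1 minutes.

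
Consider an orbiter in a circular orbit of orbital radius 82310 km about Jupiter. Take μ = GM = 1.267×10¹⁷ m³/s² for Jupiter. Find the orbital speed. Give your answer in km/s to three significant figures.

v ≈ 39.2 km/s

r = 82310 km = 8.231×10⁷ m.
For a circular orbit v = √(μ/r) = √(1.267×10¹⁷ / 8.231×10⁷) = √(1.539×10⁹) = 39230 m/s.
That is 39.23 km/s.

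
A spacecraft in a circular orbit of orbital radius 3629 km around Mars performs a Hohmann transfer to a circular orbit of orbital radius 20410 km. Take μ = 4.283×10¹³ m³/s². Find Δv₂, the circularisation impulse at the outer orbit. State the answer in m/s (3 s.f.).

Δv ≈ 653 m/s

r₁ = 3629 km = 3.629×10⁶ m.
r₂ = 20410 km = 2.041×10⁷ m.
Transfer ellipse a_t = (r₁ + r₂)/2 = 1.202×10⁷ m.
At r₁: circular v_c1 = √(μ/r₁) = 3435 m/s; transfer-periapsis v_p = √[μ(2/r₁ − 1/a_t)] = 4477 m/s.
At r₂: circular v_c2 = √(μ/r₂) = 1449 m/s; transfer-apoapsis v_a = √[μ(2/r₂ − 1/a_t)] = 796.0 m/s.
Δv₂ = v_c2 − v_a = 652.6 m/s.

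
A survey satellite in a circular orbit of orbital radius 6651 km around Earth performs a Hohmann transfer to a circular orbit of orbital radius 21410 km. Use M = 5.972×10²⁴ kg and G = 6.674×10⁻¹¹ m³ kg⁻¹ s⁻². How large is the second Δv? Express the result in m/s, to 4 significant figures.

Δv ≈ 1344 m/s

μ = GM = 6.674×10⁻¹¹ × 5.972×10²⁴ = 3.986×10¹⁴ m³/s².
r₁ = 6651 km = 6.651×10⁶ m.
r₂ = 21410 km = 2.141×10⁷ m.
Transfer ellipse a_t = (r₁ + r₂)/2 = 1.403×10⁷ m.
At r₁: circular v_c1 = √(μ/r₁) = 7741 m/s; transfer-perigee v_p = √[μ(2/r₁ − 1/a_t)] = 9563 m/s.
At r₂: circular v_c2 = √(μ/r₂) = 4315 m/s; transfer-apogee v_a = √[μ(2/r₂ − 1/a_t)] = 2971 m/s.
Δv₂ = v_c2 − v_a = 1344 m/s.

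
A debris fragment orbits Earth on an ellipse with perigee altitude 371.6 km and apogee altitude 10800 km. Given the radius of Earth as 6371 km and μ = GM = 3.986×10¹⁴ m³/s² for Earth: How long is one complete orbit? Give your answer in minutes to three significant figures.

r_p = 6371 + 371.6 = 6742.6 km = 6.7426×10⁶ m.
r_a = 6371 + 10800 = 17171 km = 1.7171×10⁷ m.
Semi-major axis a = (r_p + r_a)/2 = (6742.6 + 17171)/2 = 11957 km = 1.196×10⁷ m.
By Kepler's third law T = 2π√(a³/μ) = 2π × 2.071×10³ = 1.301×10⁴ s.
= 216.9 minutes.

T ≈ 217 minutes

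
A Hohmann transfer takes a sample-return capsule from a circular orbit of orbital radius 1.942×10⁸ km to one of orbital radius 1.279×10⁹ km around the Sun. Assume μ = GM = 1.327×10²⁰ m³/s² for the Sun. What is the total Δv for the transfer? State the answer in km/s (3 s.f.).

Δv_total ≈ 13.3 km/s

r₁ = 1.942×10⁸ km = 1.942×10¹¹ m.
r₂ = 1.279×10⁹ km = 1.279×10¹² m.
Transfer ellipse a_t = (r₁ + r₂)/2 = 7.366×10¹¹ m.
At r₁: circular v_c1 = √(μ/r₁) = 26140 m/s; transfer-perihelion v_p = √[μ(2/r₁ − 1/a_t)] = 34450 m/s.
Δv₁ = v_p − v_c1 = 8305 m/s.
At r₂: circular v_c2 = √(μ/r₂) = 10190 m/s; transfer-aphelion v_a = √[μ(2/r₂ − 1/a_t)] = 5230 m/s.
Δv₂ = v_c2 − v_a = 4956 m/s.
Total Δv = Δv₁ + Δv₂ = 13260 m/s = 13.26 km/s.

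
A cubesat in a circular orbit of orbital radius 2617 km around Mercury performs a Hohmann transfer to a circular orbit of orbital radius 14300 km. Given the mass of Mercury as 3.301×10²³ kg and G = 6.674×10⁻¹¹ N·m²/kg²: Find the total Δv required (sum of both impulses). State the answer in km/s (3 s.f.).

μ = GM = 6.674×10⁻¹¹ × 3.301×10²³ = 2.203×10¹³ m³/s².
r₁ = 2617 km = 2.617×10⁶ m.
r₂ = 14300 km = 1.430×10⁷ m.
Transfer ellipse a_t = (r₁ + r₂)/2 = 8.458×10⁶ m.
At r₁: circular v_c1 = √(μ/r₁) = 2901 m/s; transfer-periherm v_p = √[μ(2/r₁ − 1/a_t)] = 3773 m/s.
Δv₁ = v_p − v_c1 = 871.1 m/s.
At r₂: circular v_c2 = √(μ/r₂) = 1241 m/s; transfer-apoherm v_a = √[μ(2/r₂ − 1/a_t)] = 690.4 m/s.
Δv₂ = v_c2 − v_a = 550.8 m/s.
Total Δv = Δv₁ + Δv₂ = 1422 m/s = 1.422 km/s.

Δv_total ≈ 1.42 km/s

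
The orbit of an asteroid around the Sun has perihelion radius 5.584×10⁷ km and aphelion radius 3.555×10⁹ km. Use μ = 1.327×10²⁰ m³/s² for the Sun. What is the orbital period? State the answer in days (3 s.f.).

T ≈ 15300 days

Semi-major axis a = (r_p + r_a)/2 = (5.5840×10⁷ + 3.5550×10⁹)/2 = 1.8054×10⁹ km = 1.805×10¹² m.
By Kepler's third law T = 2π√(a³/μ) = 2π × 2.106×10⁸ = 1.323×10⁹ s.
= 15310 days.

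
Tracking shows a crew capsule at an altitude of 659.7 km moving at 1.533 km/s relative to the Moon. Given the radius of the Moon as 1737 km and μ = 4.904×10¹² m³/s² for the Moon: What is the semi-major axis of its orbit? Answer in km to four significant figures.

a ≈ 2815 km

r = 1737 + 659.7 = 2396.7 km = 2.397×10⁶ m.
Specific orbital energy ε = v²/2 − μ/r = (1533)²/2 − 4.904×10¹²/2.397×10⁶ = -8.711×10⁵ J/kg.
Since ε = −μ/(2a), a = −μ/(2ε) = 2.815×10⁶ m = 2814.8 km.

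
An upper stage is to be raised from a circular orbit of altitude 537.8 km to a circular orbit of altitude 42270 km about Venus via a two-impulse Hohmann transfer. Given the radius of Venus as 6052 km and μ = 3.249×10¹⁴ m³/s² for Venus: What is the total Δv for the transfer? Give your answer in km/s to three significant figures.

Δv_total ≈ 3.62 km/s

r₁ = 6052 + 537.8 = 6589.8 km = 6.5898×10⁶ m.
r₂ = 6052 + 42270 = 48322 km = 4.8322×10⁷ m.
Transfer ellipse a_t = (r₁ + r₂)/2 = 2.746×10⁷ m.
At r₁: circular v_c1 = √(μ/r₁) = 7022 m/s; transfer-periapsis v_p = √[μ(2/r₁ − 1/a_t)] = 9315 m/s.
Δv₁ = v_p − v_c1 = 2294 m/s.
At r₂: circular v_c2 = √(μ/r₂) = 2593 m/s; transfer-apoapsis v_a = √[μ(2/r₂ − 1/a_t)] = 1270 m/s.
Δv₂ = v_c2 − v_a = 1323 m/s.
Total Δv = Δv₁ + Δv₂ = 3616 m/s = 3.616 km/s.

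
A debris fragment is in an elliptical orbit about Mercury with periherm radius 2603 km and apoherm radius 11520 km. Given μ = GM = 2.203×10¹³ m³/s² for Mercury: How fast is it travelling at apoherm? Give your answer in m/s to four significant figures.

v ≈ 839.6 m/s

Semi-major axis a = (r_p + r_a)/2 = 7061.5 km = 7.062×10⁶ m.
Vis-viva: v² = μ(2/r − 1/a) = 2.203×10¹³ × (1.736×10⁻⁷ − 1.416×10⁻⁷) = 7.049×10⁵ m²/s².
v = 839.6 m/s.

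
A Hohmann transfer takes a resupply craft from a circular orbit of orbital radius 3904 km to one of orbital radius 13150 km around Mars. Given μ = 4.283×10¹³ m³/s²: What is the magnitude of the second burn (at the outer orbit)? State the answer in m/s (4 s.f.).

Δv ≈ 583.6 m/s

r₁ = 3904 km = 3.904×10⁶ m.
r₂ = 13150 km = 1.315×10⁷ m.
Transfer ellipse a_t = (r₁ + r₂)/2 = 8.527×10⁶ m.
At r₁: circular v_c1 = √(μ/r₁) = 3312 m/s; transfer-periapsis v_p = √[μ(2/r₁ − 1/a_t)] = 4113 m/s.
At r₂: circular v_c2 = √(μ/r₂) = 1805 m/s; transfer-apoapsis v_a = √[μ(2/r₂ − 1/a_t)] = 1221 m/s.
Δv₂ = v_c2 − v_a = 583.6 m/s.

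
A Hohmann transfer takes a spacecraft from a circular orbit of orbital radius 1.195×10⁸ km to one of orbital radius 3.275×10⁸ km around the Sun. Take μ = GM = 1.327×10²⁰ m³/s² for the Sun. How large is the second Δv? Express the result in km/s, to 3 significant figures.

r₁ = 1.195×10⁸ km = 1.195×10¹¹ m.
r₂ = 3.275×10⁸ km = 3.275×10¹¹ m.
Transfer ellipse a_t = (r₁ + r₂)/2 = 2.235×10¹¹ m.
At r₁: circular v_c1 = √(μ/r₁) = 33320 m/s; transfer-perihelion v_p = √[μ(2/r₁ − 1/a_t)] = 40340 m/s.
At r₂: circular v_c2 = √(μ/r₂) = 20130 m/s; transfer-aphelion v_a = √[μ(2/r₂ − 1/a_t)] = 14720 m/s.
Δv₂ = v_c2 − v_a = 5410 m/s.
= 5.410 km/s.

Δv ≈ 5.41 km/s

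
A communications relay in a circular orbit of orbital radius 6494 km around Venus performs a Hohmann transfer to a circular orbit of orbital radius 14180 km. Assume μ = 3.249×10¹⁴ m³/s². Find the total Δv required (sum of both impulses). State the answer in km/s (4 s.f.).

Δv_total ≈ 2.204 km/s

r₁ = 6494 km = 6.494×10⁶ m.
r₂ = 14180 km = 1.418×10⁷ m.
Transfer ellipse a_t = (r₁ + r₂)/2 = 1.034×10⁷ m.
At r₁: circular v_c1 = √(μ/r₁) = 7073 m/s; transfer-periapsis v_p = √[μ(2/r₁ − 1/a_t)] = 8284 m/s.
Δv₁ = v_p − v_c1 = 1211 m/s.
At r₂: circular v_c2 = √(μ/r₂) = 4787 m/s; transfer-apoapsis v_a = √[μ(2/r₂ − 1/a_t)] = 3794 m/s.
Δv₂ = v_c2 − v_a = 992.7 m/s.
Total Δv = Δv₁ + Δv₂ = 2204 m/s = 2.204 km/s.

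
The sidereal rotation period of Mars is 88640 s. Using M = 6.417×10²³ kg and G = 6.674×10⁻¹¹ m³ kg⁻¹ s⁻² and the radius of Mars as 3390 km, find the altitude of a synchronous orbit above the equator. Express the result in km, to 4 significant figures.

μ = GM = 6.674×10⁻¹¹ × 6.417×10²³ = 4.283×10¹³ m³/s².
A synchronous orbit has period T, so by Kepler's third law a = (μT²/4π²)^(1/3).
μT²/4π² = 4.283×10¹³ × (8.864×10⁴)² / 39.48 = 8.524×10²¹ m³.
a = 2.043×10⁷ m = 20427 km.
Altitude h = a − R = 20427 − 3390 = 17037 km.

h_sync ≈ 17040 km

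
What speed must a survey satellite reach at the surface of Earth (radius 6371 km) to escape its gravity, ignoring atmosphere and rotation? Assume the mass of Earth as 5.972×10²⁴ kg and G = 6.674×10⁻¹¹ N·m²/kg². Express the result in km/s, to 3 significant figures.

v_esc ≈ 11.2 km/s

μ = GM = 6.674×10⁻¹¹ × 5.972×10²⁴ = 3.986×10¹⁴ m³/s².
r = R = 6.371×10⁶ m.
Escape speed v_esc = √(2μ/r) = √(2 × 3.986×10¹⁴ / 6.371×10⁶) = √(1.251×10⁸) = 11190 m/s.
= 11.19 km/s.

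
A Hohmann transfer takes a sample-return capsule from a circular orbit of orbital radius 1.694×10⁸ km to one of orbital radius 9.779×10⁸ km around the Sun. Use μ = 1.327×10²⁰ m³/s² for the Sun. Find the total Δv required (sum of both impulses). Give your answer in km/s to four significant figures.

Δv_total ≈ 13.87 km/s

r₁ = 1.694×10⁸ km = 1.694×10¹¹ m.
r₂ = 9.779×10⁸ km = 9.779×10¹¹ m.
Transfer ellipse a_t = (r₁ + r₂)/2 = 5.736×10¹¹ m.
At r₁: circular v_c1 = √(μ/r₁) = 27990 m/s; transfer-perihelion v_p = √[μ(2/r₁ − 1/a_t)] = 36540 m/s.
Δv₁ = v_p − v_c1 = 8554 m/s.
At r₂: circular v_c2 = √(μ/r₂) = 11650 m/s; transfer-aphelion v_a = √[μ(2/r₂ − 1/a_t)] = 6330 m/s.
Δv₂ = v_c2 − v_a = 5319 m/s.
Total Δv = Δv₁ + Δv₂ = 13870 m/s = 13.87 km/s.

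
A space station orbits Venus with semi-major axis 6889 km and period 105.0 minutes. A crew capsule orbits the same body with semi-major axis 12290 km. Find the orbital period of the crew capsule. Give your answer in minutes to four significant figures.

Kepler's third law: T² ∝ a³, so T₂ = T₁ (a₂/a₁)^(3/2).
a₂/a₁ = 1.784, (a₂/a₁)^(3/2) = 2.383.
T₂ = 105.0 × 2.383 = 250.2 minutes.

T₂ ≈ 250.2 minutes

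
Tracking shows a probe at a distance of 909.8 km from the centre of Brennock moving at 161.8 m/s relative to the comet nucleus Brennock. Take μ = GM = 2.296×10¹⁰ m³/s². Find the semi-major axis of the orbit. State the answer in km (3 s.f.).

a ≈ 945 km

r = 9.098×10⁵ m.
Vis-viva rearranged: 1/a = 2/r − v²/μ = 2.198×10⁻⁶ − 1.140×10⁻⁶ = 1.058×10⁻⁶ m⁻¹.
a = 9.451×10⁵ m = 945.11 km.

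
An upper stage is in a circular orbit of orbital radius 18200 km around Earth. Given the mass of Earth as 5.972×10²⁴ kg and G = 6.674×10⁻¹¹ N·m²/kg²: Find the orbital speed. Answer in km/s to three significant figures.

μ = GM = 6.674×10⁻¹¹ × 5.972×10²⁴ = 3.986×10¹⁴ m³/s².
r = 18200 km = 1.820×10⁷ m.
For a circular orbit v = √(μ/r) = √(3.986×10¹⁴ / 1.820×10⁷) = √(2.190×10⁷) = 4680 m/s.
That is 4.680 km/s.

v ≈ 4.68 km/s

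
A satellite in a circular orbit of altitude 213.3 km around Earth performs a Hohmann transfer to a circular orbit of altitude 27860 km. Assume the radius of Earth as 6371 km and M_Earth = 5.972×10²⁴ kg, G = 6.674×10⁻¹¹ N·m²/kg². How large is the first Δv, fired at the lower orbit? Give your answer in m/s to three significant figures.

μ = GM = 6.674×10⁻¹¹ × 5.972×10²⁴ = 3.986×10¹⁴ m³/s².
r₁ = 6371 + 213.3 = 6584.3 km = 6.5843×10⁶ m.
r₂ = 6371 + 27860 = 34231 km = 3.4231×10⁷ m.
Transfer ellipse a_t = (r₁ + r₂)/2 = 2.041×10⁷ m.
At r₁: circular v_c1 = √(μ/r₁) = 7780 m/s; transfer-perigee v_p = √[μ(2/r₁ − 1/a_t)] = 10080 m/s.
Δv₁ = v_p − v_c1 = 2296 m/s.

Δv ≈ 2300 m/s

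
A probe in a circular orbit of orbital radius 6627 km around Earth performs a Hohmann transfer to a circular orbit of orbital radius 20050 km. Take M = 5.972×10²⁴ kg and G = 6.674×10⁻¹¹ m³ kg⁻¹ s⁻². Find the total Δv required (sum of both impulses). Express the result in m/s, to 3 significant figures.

Δv_total ≈ 3070 m/s

μ = GM = 6.674×10⁻¹¹ × 5.972×10²⁴ = 3.986×10¹⁴ m³/s².
r₁ = 6627 km = 6.627×10⁶ m.
r₂ = 20050 km = 2.005×10⁷ m.
Transfer ellipse a_t = (r₁ + r₂)/2 = 1.334×10⁷ m.
At r₁: circular v_c1 = √(μ/r₁) = 7755 m/s; transfer-perigee v_p = √[μ(2/r₁ − 1/a_t)] = 9508 m/s.
Δv₁ = v_p − v_c1 = 1753 m/s.
At r₂: circular v_c2 = √(μ/r₂) = 4459 m/s; transfer-apogee v_a = √[μ(2/r₂ − 1/a_t)] = 3143 m/s.
Δv₂ = v_c2 − v_a = 1316 m/s.
Total Δv = Δv₁ + Δv₂ = 3069 m/s.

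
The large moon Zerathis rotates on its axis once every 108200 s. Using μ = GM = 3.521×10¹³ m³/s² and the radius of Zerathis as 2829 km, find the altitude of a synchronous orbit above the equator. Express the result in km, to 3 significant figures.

h_sync ≈ 19000 km

A synchronous orbit has period T, so by Kepler's third law a = (μT²/4π²)^(1/3).
μT²/4π² = 3.521×10¹³ × (1.082×10⁵)² / 39.48 = 1.044×10²² m³.
a = 2.186×10⁷ m = 21857 km.
Altitude h = a − R = 21857 − 2829 = 19028 km.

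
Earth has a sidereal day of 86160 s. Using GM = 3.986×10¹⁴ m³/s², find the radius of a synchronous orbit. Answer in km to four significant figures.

A synchronous orbit has period T, so by Kepler's third law a = (μT²/4π²)^(1/3).
μT²/4π² = 3.986×10¹⁴ × (8.616×10⁴)² / 39.48 = 7.495×10²² m³.
a = 4.216×10⁷ m = 42163 km.

r_sync ≈ 42160 km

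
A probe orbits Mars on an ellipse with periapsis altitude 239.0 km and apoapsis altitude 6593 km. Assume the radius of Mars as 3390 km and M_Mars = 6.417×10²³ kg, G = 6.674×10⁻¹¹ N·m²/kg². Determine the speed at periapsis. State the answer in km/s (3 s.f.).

v ≈ 4.16 km/s

μ = GM = 6.674×10⁻¹¹ × 6.417×10²³ = 4.283×10¹³ m³/s².
r_p = 3390 + 239.0 = 3629.0 km = 3.6290×10⁶ m.
r_a = 3390 + 6593 = 9983.0 km = 9.9830×10⁶ m.
Semi-major axis a = (r_p + r_a)/2 = 6806.0 km = 6.806×10⁶ m.
Vis-viva: v² = μ(2/r − 1/a) = 4.283×10¹³ × (5.511×10⁻⁷ − 1.469×10⁻⁷) = 1.731×10⁷ m²/s².
v = 4161 m/s = 4.161 km/s.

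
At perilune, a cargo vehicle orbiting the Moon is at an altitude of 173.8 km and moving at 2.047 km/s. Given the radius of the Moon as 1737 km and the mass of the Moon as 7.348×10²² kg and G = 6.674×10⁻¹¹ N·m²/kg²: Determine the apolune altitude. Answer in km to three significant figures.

μ = GM = 6.674×10⁻¹¹ × 7.348×10²² = 4.904×10¹² m³/s².
r_p = 1737 + 173.8 = 1910.8 km = 1.911×10⁶ m.
Specific energy ε = v²/2 − μ/r = -4.714×10⁵ J/kg, so a = −μ/(2ε) = 5.202×10⁶ m.
The apsides satisfy r_p + r_a = 2a, so the apolune radius is 2a − r_p = 8.493×10⁶ m = 8492.6 km.
Apolune altitude = 8492.6 − 1737 = 6755.6 km.

apolune altitude ≈ 6760 km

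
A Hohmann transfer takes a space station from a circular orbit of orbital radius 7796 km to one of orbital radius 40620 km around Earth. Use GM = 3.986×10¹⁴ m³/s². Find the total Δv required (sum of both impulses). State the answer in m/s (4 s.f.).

r₁ = 7796 km = 7.796×10⁶ m.
r₂ = 40620 km = 4.062×10⁷ m.
Transfer ellipse a_t = (r₁ + r₂)/2 = 2.421×10⁷ m.
At r₁: circular v_c1 = √(μ/r₁) = 7150 m/s; transfer-perigee v_p = √[μ(2/r₁ − 1/a_t)] = 9262 m/s.
Δv₁ = v_p − v_c1 = 2112 m/s.
At r₂: circular v_c2 = √(μ/r₂) = 3133 m/s; transfer-apogee v_a = √[μ(2/r₂ − 1/a_t)] = 1778 m/s.
Δv₂ = v_c2 − v_a = 1355 m/s.
Total Δv = Δv₁ + Δv₂ = 3467 m/s.

Δv_total ≈ 3467 m/s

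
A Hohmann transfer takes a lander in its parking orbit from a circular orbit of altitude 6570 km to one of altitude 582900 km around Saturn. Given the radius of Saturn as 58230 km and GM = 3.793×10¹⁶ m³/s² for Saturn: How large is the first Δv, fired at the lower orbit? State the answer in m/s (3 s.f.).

Δv ≈ 8410 m/s

r₁ = 58230 + 6570 = 64800 km = 6.4800×10⁷ m.
r₂ = 58230 + 582900 = 641130 km = 6.4113×10⁸ m.
Transfer ellipse a_t = (r₁ + r₂)/2 = 3.530×10⁸ m.
At r₁: circular v_c1 = √(μ/r₁) = 24190 m/s; transfer-perikrone v_p = √[μ(2/r₁ − 1/a_t)] = 32610 m/s.
Δv₁ = v_p − v_c1 = 8413 m/s.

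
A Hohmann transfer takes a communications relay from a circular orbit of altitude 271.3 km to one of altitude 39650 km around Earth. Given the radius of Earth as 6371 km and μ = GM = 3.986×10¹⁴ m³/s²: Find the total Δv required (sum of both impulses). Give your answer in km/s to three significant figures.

r₁ = 6371 + 271.3 = 6642.3 km = 6.6423×10⁶ m.
r₂ = 6371 + 39650 = 46021 km = 4.6021×10⁷ m.
Transfer ellipse a_t = (r₁ + r₂)/2 = 2.633×10⁷ m.
At r₁: circular v_c1 = √(μ/r₁) = 7747 m/s; transfer-perigee v_p = √[μ(2/r₁ − 1/a_t)] = 10240 m/s.
Δv₁ = v_p − v_c1 = 2495 m/s.
At r₂: circular v_c2 = √(μ/r₂) = 2943 m/s; transfer-apogee v_a = √[μ(2/r₂ − 1/a_t)] = 1478 m/s.
Δv₂ = v_c2 − v_a = 1465 m/s.
Total Δv = Δv₁ + Δv₂ = 3959 m/s = 3.959 km/s.

Δv_total ≈ 3.96 km/s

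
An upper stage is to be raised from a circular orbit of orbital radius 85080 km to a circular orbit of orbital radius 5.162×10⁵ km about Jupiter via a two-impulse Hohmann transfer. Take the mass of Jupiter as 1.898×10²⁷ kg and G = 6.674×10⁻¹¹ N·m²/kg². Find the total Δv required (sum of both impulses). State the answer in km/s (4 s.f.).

μ = GM = 6.674×10⁻¹¹ × 1.898×10²⁷ = 1.267×10¹⁷ m³/s².
r₁ = 85080 km = 8.508×10⁷ m.
r₂ = 5.162×10⁵ km = 5.162×10⁸ m.
Transfer ellipse a_t = (r₁ + r₂)/2 = 3.006×10⁸ m.
At r₁: circular v_c1 = √(μ/r₁) = 38590 m/s; transfer-perijove v_p = √[μ(2/r₁ − 1/a_t)] = 50560 m/s.
Δv₁ = v_p − v_c1 = 11970 m/s.
At r₂: circular v_c2 = √(μ/r₂) = 15670 m/s; transfer-apojove v_a = √[μ(2/r₂ − 1/a_t)] = 8333 m/s.
Δv₂ = v_c2 − v_a = 7332 m/s.
Total Δv = Δv₁ + Δv₂ = 19310 m/s = 19.31 km/s.

Δv_total ≈ 19.31 km/s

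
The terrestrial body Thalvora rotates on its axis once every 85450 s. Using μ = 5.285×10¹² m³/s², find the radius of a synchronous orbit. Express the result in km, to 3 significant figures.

r_sync ≈ 9920 km

A synchronous orbit has period T, so by Kepler's third law a = (μT²/4π²)^(1/3).
μT²/4π² = 5.285×10¹² × (8.545×10⁴)² / 39.48 = 9.775×10²⁰ m³.
a = 9.924×10⁶ m = 9924.4 km.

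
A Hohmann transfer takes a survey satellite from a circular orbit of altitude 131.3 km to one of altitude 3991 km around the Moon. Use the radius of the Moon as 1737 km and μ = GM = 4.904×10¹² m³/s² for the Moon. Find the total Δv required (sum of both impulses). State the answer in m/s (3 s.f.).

r₁ = 1737 + 131.3 = 1868.3 km = 1.8683×10⁶ m.
r₂ = 1737 + 3991 = 5728.0 km = 5.7280×10⁶ m.
Transfer ellipse a_t = (r₁ + r₂)/2 = 3.798×10⁶ m.
At r₁: circular v_c1 = √(μ/r₁) = 1620 m/s; transfer-perilune v_p = √[μ(2/r₁ − 1/a_t)] = 1990 m/s.
Δv₁ = v_p − v_c1 = 369.5 m/s.
At r₂: circular v_c2 = √(μ/r₂) = 925.3 m/s; transfer-apolune v_a = √[μ(2/r₂ − 1/a_t)] = 648.9 m/s.
Δv₂ = v_c2 − v_a = 276.3 m/s.
Total Δv = Δv₁ + Δv₂ = 645.8 m/s.

Δv_total ≈ 646 m/s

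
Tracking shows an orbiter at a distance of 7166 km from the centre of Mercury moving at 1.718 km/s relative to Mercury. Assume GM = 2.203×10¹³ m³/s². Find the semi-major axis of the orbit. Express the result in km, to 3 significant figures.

a ≈ 6890 km

r = 7.166×10⁶ m.
Specific orbital energy ε = v²/2 − μ/r = (1718)²/2 − 2.203×10¹³/7.166×10⁶ = -1.598×10⁶ J/kg.
Since ε = −μ/(2a), a = −μ/(2ε) = 6.891×10⁶ m = 6890.9 km.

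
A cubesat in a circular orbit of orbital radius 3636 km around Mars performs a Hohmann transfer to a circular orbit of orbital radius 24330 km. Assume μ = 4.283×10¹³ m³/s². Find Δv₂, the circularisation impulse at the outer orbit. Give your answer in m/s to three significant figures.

Δv ≈ 650 m/s

r₁ = 3636 km = 3.636×10⁶ m.
r₂ = 24330 km = 2.433×10⁷ m.
Transfer ellipse a_t = (r₁ + r₂)/2 = 1.398×10⁷ m.
At r₁: circular v_c1 = √(μ/r₁) = 3432 m/s; transfer-periapsis v_p = √[μ(2/r₁ − 1/a_t)] = 4527 m/s.
At r₂: circular v_c2 = √(μ/r₂) = 1327 m/s; transfer-apoapsis v_a = √[μ(2/r₂ − 1/a_t)] = 676.6 m/s.
Δv₂ = v_c2 − v_a = 650.2 m/s.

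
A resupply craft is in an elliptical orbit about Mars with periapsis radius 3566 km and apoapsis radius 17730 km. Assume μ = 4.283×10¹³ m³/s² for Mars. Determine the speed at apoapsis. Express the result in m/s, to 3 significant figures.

Semi-major axis a = (r_p + r_a)/2 = 10648 km = 1.065×10⁷ m.
Vis-viva: v² = μ(2/r − 1/a) = 4.283×10¹³ × (1.128×10⁻⁷ − 9.391×10⁻⁸) = 8.090×10⁵ m²/s².
v = 899.4 m/s.

v ≈ 899 m/s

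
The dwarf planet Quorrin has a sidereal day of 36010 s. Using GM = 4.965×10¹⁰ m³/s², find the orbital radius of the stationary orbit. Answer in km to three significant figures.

A synchronous orbit has period T, so by Kepler's third law a = (μT²/4π²)^(1/3).
μT²/4π² = 4.965×10¹⁰ × (3.601×10⁴)² / 39.48 = 1.631×10¹⁸ m³.
a = 1.177×10⁶ m = 1177.1 km.

r_sync ≈ 1180 km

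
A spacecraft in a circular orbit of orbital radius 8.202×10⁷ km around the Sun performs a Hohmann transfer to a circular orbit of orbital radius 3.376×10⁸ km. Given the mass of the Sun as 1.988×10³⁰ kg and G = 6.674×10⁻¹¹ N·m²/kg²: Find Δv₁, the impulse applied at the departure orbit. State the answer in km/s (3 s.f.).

Δv ≈ 10.8 km/s

μ = GM = 6.674×10⁻¹¹ × 1.988×10³⁰ = 1.327×10²⁰ m³/s².
r₁ = 8.202×10⁷ km = 8.202×10¹⁰ m.
r₂ = 3.376×10⁸ km = 3.376×10¹¹ m.
Transfer ellipse a_t = (r₁ + r₂)/2 = 2.098×10¹¹ m.
At r₁: circular v_c1 = √(μ/r₁) = 40220 m/s; transfer-perihelion v_p = √[μ(2/r₁ − 1/a_t)] = 51020 m/s.
Δv₁ = v_p − v_c1 = 10800 m/s.
= 10.80 km/s.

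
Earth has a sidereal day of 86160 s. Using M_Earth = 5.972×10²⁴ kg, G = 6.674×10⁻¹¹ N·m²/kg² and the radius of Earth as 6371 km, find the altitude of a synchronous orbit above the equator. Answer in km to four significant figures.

μ = GM = 6.674×10⁻¹¹ × 5.972×10²⁴ = 3.986×10¹⁴ m³/s².
A synchronous orbit has period T, so by Kepler's third law a = (μT²/4π²)^(1/3).
μT²/4π² = 3.986×10¹⁴ × (8.616×10⁴)² / 39.48 = 7.495×10²² m³.
a = 4.216×10⁷ m = 42162 km.
Altitude h = a − R = 42162 − 6371 = 35791 km.

h_sync ≈ 35790 km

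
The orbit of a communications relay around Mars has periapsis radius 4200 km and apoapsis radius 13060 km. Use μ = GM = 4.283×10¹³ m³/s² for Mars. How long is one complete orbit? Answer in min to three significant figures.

T ≈ 406 min

Semi-major axis a = (r_p + r_a)/2 = (4200.0 + 13060)/2 = 8630.0 km = 8.630×10⁶ m.
By Kepler's third law T = 2π√(a³/μ) = 2π × 3.874×10³ = 2.434×10⁴ s.
= 405.7 min.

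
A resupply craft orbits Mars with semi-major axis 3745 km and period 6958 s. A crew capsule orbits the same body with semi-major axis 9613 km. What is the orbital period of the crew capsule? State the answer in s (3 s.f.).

T₂ ≈ 28600 s

Kepler's third law: T² ∝ a³, so T₂ = T₁ (a₂/a₁)^(3/2).
a₂/a₁ = 2.567, (a₂/a₁)^(3/2) = 4.113.
T₂ = 6958 × 4.113 = 28620 s.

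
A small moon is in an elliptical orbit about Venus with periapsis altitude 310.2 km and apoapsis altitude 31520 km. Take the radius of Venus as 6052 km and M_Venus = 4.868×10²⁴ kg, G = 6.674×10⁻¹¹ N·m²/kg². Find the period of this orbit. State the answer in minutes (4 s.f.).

T ≈ 598.2 minutes

μ = GM = 6.674×10⁻¹¹ × 4.868×10²⁴ = 3.249×10¹⁴ m³/s².
r_p = 6052 + 310.2 = 6362.2 km = 6.3622×10⁶ m.
r_a = 6052 + 31520 = 37572 km = 3.7572×10⁷ m.
Semi-major axis a = (r_p + r_a)/2 = (6362.2 + 37572)/2 = 21967 km = 2.197×10⁷ m.
By Kepler's third law T = 2π√(a³/μ) = 2π × 5.712×10³ = 3.589×10⁴ s.
= 598.2 minutes.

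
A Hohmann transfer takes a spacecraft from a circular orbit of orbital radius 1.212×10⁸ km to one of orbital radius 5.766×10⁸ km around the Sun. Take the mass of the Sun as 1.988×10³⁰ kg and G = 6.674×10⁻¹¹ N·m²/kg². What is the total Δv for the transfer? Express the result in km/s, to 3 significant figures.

Δv_total ≈ 15.7 km/s

μ = GM = 6.674×10⁻¹¹ × 1.988×10³⁰ = 1.327×10²⁰ m³/s².
r₁ = 1.212×10⁸ km = 1.212×10¹¹ m.
r₂ = 5.766×10⁸ km = 5.766×10¹¹ m.
Transfer ellipse a_t = (r₁ + r₂)/2 = 3.489×10¹¹ m.
At r₁: circular v_c1 = √(μ/r₁) = 33090 m/s; transfer-perihelion v_p = √[μ(2/r₁ − 1/a_t)] = 42530 m/s.
Δv₁ = v_p − v_c1 = 9448 m/s.
At r₂: circular v_c2 = √(μ/r₂) = 15170 m/s; transfer-aphelion v_a = √[μ(2/r₂ − 1/a_t)] = 8941 m/s.
Δv₂ = v_c2 − v_a = 6229 m/s.
Total Δv = Δv₁ + Δv₂ = 15680 m/s = 15.68 km/s.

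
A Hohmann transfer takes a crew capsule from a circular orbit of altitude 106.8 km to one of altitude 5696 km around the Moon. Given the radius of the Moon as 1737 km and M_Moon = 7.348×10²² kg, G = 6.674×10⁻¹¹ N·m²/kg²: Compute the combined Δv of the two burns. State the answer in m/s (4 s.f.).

μ = GM = 6.674×10⁻¹¹ × 7.348×10²² = 4.904×10¹² m³/s².
r₁ = 1737 + 106.8 = 1843.8 km = 1.8438×10⁶ m.
r₂ = 1737 + 5696 = 7433.0 km = 7.4330×10⁶ m.
Transfer ellipse a_t = (r₁ + r₂)/2 = 4.638×10⁶ m.
At r₁: circular v_c1 = √(μ/r₁) = 1631 m/s; transfer-perilune v_p = √[μ(2/r₁ − 1/a_t)] = 2065 m/s.
Δv₁ = v_p − v_c1 = 433.6 m/s.
At r₂: circular v_c2 = √(μ/r₂) = 812.3 m/s; transfer-apolune v_a = √[μ(2/r₂ − 1/a_t)] = 512.1 m/s.
Δv₂ = v_c2 − v_a = 300.1 m/s.
Total Δv = Δv₁ + Δv₂ = 733.8 m/s.

Δv_total ≈ 733.8 m/s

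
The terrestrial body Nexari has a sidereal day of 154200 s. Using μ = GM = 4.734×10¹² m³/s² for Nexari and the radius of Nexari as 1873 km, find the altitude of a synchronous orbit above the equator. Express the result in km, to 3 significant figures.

A synchronous orbit has period T, so by Kepler's third law a = (μT²/4π²)^(1/3).
μT²/4π² = 4.734×10¹² × (1.542×10⁵)² / 39.48 = 2.851×10²¹ m³.
a = 1.418×10⁷ m = 14180 km.
Altitude h = a − R = 14180 − 1873 = 12307 km.

h_sync ≈ 12300 km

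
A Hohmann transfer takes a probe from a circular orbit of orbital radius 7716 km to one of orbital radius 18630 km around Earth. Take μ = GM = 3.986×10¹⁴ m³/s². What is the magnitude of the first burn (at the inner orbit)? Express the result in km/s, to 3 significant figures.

Δv ≈ 1.36 km/s

r₁ = 7716 km = 7.716×10⁶ m.
r₂ = 18630 km = 1.863×10⁷ m.
Transfer ellipse a_t = (r₁ + r₂)/2 = 1.317×10⁷ m.
At r₁: circular v_c1 = √(μ/r₁) = 7187 m/s; transfer-perigee v_p = √[μ(2/r₁ − 1/a_t)] = 8547 m/s.
Δv₁ = v_p − v_c1 = 1360 m/s.
= 1.360 km/s.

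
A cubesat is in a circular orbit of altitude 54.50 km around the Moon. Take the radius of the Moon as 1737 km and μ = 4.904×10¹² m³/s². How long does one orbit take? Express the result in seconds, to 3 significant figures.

T ≈ 6800 seconds

r = 1737 + 54.50 = 1791.5 km = 1.7915×10⁶ m.
Kepler's third law: T = 2π√(r³/μ) = 2π√((1.792×10⁶)³ / 4.904×10¹²).
r³/μ = 1.172×10⁶ s², so T = 2π × 1.083×10³ = 6.803×10³ s.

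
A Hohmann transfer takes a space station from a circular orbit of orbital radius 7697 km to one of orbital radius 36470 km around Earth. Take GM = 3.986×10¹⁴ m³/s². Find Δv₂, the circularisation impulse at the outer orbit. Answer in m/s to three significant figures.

r₁ = 7697 km = 7.697×10⁶ m.
r₂ = 36470 km = 3.647×10⁷ m.
Transfer ellipse a_t = (r₁ + r₂)/2 = 2.208×10⁷ m.
At r₁: circular v_c1 = √(μ/r₁) = 7196 m/s; transfer-perigee v_p = √[μ(2/r₁ − 1/a_t)] = 9248 m/s.
At r₂: circular v_c2 = √(μ/r₂) = 3306 m/s; transfer-apogee v_a = √[μ(2/r₂ − 1/a_t)] = 1952 m/s.
Δv₂ = v_c2 − v_a = 1354 m/s.

Δv ≈ 1350 m/s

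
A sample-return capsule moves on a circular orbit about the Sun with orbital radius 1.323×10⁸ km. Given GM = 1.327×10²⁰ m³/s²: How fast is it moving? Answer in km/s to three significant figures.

r = 1.323×10⁸ km = 1.323×10¹¹ m.
For a circular orbit v = √(μ/r) = √(1.327×10²⁰ / 1.323×10¹¹) = √(1.003×10⁹) = 31670 m/s.
That is 31.67 km/s.

v ≈ 31.7 km/s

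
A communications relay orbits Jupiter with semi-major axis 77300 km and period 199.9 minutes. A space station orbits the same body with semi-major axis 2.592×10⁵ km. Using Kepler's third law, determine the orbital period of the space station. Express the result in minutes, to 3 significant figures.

Kepler's third law: T² ∝ a³, so T₂ = T₁ (a₂/a₁)^(3/2).
a₂/a₁ = 3.353, (a₂/a₁)^(3/2) = 6.140.
T₂ = 199.9 × 6.140 = 1227 minutes.

T₂ ≈ 1230 minutes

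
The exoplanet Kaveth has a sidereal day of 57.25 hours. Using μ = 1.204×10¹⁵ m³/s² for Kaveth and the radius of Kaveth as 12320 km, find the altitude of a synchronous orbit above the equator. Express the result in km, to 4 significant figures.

h_sync ≈ 96690 km

T = 57.25 hours = 2.061×10⁵ s.
A synchronous orbit has period T, so by Kepler's third law a = (μT²/4π²)^(1/3).
μT²/4π² = 1.204×10¹⁵ × (2.061×10⁵)² / 39.48 = 1.295×10²⁴ m³.
a = 1.090×10⁸ m = 1.0901×10⁵ km.
Altitude h = a − R = 1.0901×10⁵ − 12320 = 96692 km.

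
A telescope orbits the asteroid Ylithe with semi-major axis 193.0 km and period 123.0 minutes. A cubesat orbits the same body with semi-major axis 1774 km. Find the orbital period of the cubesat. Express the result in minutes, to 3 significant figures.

T₂ ≈ 3430 minutes

Kepler's third law: T² ∝ a³, so T₂ = T₁ (a₂/a₁)^(3/2).
a₂/a₁ = 9.192, (a₂/a₁)^(3/2) = 27.87.
T₂ = 123.0 × 27.87 = 3428 minutes.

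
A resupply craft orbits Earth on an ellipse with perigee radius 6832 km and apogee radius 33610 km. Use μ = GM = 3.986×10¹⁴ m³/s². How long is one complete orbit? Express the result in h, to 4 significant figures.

T ≈ 7.949 h

Semi-major axis a = (r_p + r_a)/2 = (6832.0 + 33610)/2 = 20221 km = 2.022×10⁷ m.
By Kepler's third law T = 2π√(a³/μ) = 2π × 4.554×10³ = 2.862×10⁴ s.
= 7.949 h.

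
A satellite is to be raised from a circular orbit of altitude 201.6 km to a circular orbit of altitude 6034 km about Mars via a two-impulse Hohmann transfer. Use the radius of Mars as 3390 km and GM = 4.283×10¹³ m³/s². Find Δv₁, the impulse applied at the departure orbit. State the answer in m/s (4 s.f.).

r₁ = 3390 + 201.6 = 3591.6 km = 3.5916×10⁶ m.
r₂ = 3390 + 6034 = 9424.0 km = 9.4240×10⁶ m.
Transfer ellipse a_t = (r₁ + r₂)/2 = 6.508×10⁶ m.
At r₁: circular v_c1 = √(μ/r₁) = 3453 m/s; transfer-periapsis v_p = √[μ(2/r₁ − 1/a_t)] = 4156 m/s.
Δv₁ = v_p − v_c1 = 702.3 m/s.

Δv ≈ 702.3 m/s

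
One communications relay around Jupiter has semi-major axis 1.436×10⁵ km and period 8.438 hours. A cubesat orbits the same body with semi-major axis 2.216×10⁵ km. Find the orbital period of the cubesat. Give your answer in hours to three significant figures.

T₂ ≈ 16.2 hours

Kepler's third law: T² ∝ a³, so T₂ = T₁ (a₂/a₁)^(3/2).
a₂/a₁ = 1.543, (a₂/a₁)^(3/2) = 1.917.
T₂ = 8.438 × 1.917 = 16.18 hours.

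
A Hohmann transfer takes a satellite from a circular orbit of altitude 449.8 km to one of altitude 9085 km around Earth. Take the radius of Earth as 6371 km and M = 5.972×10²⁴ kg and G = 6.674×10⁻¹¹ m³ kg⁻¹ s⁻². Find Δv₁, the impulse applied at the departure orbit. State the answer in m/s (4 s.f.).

μ = GM = 6.674×10⁻¹¹ × 5.972×10²⁴ = 3.986×10¹⁴ m³/s².
r₁ = 6371 + 449.8 = 6820.8 km = 6.8208×10⁶ m.
r₂ = 6371 + 9085 = 15456 km = 1.5456×10⁷ m.
Transfer ellipse a_t = (r₁ + r₂)/2 = 1.114×10⁷ m.
At r₁: circular v_c1 = √(μ/r₁) = 7644 m/s; transfer-perigee v_p = √[μ(2/r₁ − 1/a_t)] = 9005 m/s.
Δv₁ = v_p − v_c1 = 1361 m/s.

Δv ≈ 1361 m/s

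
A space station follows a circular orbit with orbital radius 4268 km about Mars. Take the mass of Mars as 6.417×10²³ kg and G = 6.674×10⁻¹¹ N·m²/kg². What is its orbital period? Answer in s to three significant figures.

μ = GM = 6.674×10⁻¹¹ × 6.417×10²³ = 4.283×10¹³ m³/s².
r = 4268 km = 4.268×10⁶ m.
Kepler's third law: T = 2π√(r³/μ) = 2π√((4.268×10⁶)³ / 4.283×10¹³).
r³/μ = 1.815×10⁶ s², so T = 2π × 1.347×10³ = 8.466×10³ s.

T ≈ 8470 s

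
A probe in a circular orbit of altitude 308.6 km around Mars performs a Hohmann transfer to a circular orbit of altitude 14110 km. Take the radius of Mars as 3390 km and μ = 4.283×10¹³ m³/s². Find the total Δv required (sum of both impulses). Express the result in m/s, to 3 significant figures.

r₁ = 3390 + 308.6 = 3698.6 km = 3.6986×10⁶ m.
r₂ = 3390 + 14110 = 17500 km = 1.7500×10⁷ m.
Transfer ellipse a_t = (r₁ + r₂)/2 = 1.060×10⁷ m.
At r₁: circular v_c1 = √(μ/r₁) = 3403 m/s; transfer-periapsis v_p = √[μ(2/r₁ − 1/a_t)] = 4373 m/s.
Δv₁ = v_p − v_c1 = 969.6 m/s.
At r₂: circular v_c2 = √(μ/r₂) = 1564 m/s; transfer-apoapsis v_a = √[μ(2/r₂ − 1/a_t)] = 924.1 m/s.
Δv₂ = v_c2 − v_a = 640.3 m/s.
Total Δv = Δv₁ + Δv₂ = 1610 m/s.

Δv_total ≈ 1610 m/s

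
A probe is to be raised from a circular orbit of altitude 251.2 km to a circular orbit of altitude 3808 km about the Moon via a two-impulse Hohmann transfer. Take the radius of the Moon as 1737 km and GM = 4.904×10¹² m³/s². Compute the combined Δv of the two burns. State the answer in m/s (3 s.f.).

Δv_total ≈ 592 m/s

r₁ = 1737 + 251.2 = 1988.2 km = 1.9882×10⁶ m.
r₂ = 1737 + 3808 = 5545.0 km = 5.5450×10⁶ m.
Transfer ellipse a_t = (r₁ + r₂)/2 = 3.767×10⁶ m.
At r₁: circular v_c1 = √(μ/r₁) = 1571 m/s; transfer-perilune v_p = √[μ(2/r₁ − 1/a_t)] = 1906 m/s.
Δv₁ = v_p − v_c1 = 335.0 m/s.
At r₂: circular v_c2 = √(μ/r₂) = 940.4 m/s; transfer-apolune v_a = √[μ(2/r₂ − 1/a_t)] = 683.3 m/s.
Δv₂ = v_c2 − v_a = 257.2 m/s.
Total Δv = Δv₁ + Δv₂ = 592.2 m/s.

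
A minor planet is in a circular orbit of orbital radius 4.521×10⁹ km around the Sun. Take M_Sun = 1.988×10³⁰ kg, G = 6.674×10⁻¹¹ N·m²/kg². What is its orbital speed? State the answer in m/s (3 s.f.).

v ≈ 5420 m/s

μ = GM = 6.674×10⁻¹¹ × 1.988×10³⁰ = 1.327×10²⁰ m³/s².
r = 4.521×10⁹ km = 4.521×10¹² m.
For a circular orbit v = √(μ/r) = √(1.327×10²⁰ / 4.521×10¹²) = √(2.935×10⁷) = 5417 m/s.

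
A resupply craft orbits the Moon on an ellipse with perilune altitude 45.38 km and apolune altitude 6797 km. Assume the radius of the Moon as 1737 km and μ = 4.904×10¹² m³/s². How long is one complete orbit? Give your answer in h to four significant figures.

T ≈ 9.233 h

r_p = 1737 + 45.38 = 1782.4 km = 1.7824×10⁶ m.
r_a = 1737 + 6797 = 8534.0 km = 8.5340×10⁶ m.
Semi-major axis a = (r_p + r_a)/2 = (1782.4 + 8534.0)/2 = 5158.2 km = 5.158×10⁶ m.
By Kepler's third law T = 2π√(a³/μ) = 2π × 5.290×10³ = 3.324×10⁴ s.
= 9.233 h.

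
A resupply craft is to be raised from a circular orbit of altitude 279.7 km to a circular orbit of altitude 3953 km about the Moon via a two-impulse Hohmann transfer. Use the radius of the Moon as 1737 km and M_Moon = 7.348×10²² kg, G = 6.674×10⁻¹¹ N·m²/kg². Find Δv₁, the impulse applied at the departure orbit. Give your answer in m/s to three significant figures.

μ = GM = 6.674×10⁻¹¹ × 7.348×10²² = 4.904×10¹² m³/s².
r₁ = 1737 + 279.7 = 2016.7 km = 2.0167×10⁶ m.
r₂ = 1737 + 3953 = 5690.0 km = 5.6900×10⁶ m.
Transfer ellipse a_t = (r₁ + r₂)/2 = 3.853×10⁶ m.
At r₁: circular v_c1 = √(μ/r₁) = 1559 m/s; transfer-perilune v_p = √[μ(2/r₁ − 1/a_t)] = 1895 m/s.
Δv₁ = v_p − v_c1 = 335.5 m/s.

Δv ≈ 336 m/s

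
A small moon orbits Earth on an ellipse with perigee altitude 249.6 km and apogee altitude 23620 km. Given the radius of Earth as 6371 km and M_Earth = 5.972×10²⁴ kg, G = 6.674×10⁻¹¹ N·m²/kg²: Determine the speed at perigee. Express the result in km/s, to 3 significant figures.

v ≈ 9.93 km/s

μ = GM = 6.674×10⁻¹¹ × 5.972×10²⁴ = 3.986×10¹⁴ m³/s².
r_p = 6371 + 249.6 = 6620.6 km = 6.6206×10⁶ m.
r_a = 6371 + 23620 = 29991 km = 2.9991×10⁷ m.
Semi-major axis a = (r_p + r_a)/2 = 18306 km = 1.831×10⁷ m.
Vis-viva: v² = μ(2/r − 1/a) = 3.986×10¹⁴ × (3.021×10⁻⁷ − 5.463×10⁻⁸) = 9.863×10⁷ m²/s².
v = 9931 m/s = 9.931 km/s.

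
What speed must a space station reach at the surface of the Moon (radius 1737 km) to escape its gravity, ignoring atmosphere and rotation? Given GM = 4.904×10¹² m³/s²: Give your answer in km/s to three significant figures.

v_esc ≈ 2.38 km/s

r = R = 1.737×10⁶ m.
Escape speed v_esc = √(2μ/r) = √(2 × 4.904×10¹² / 1.737×10⁶) = √(5.647×10⁶) = 2376 m/s.
= 2.376 km/s.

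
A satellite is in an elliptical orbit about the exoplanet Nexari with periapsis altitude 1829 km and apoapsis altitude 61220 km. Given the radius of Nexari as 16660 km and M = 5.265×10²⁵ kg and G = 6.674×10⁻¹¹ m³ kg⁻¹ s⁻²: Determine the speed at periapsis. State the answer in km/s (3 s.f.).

v ≈ 17.5 km/s

μ = GM = 6.674×10⁻¹¹ × 5.265×10²⁵ = 3.514×10¹⁵ m³/s².
r_p = 16660 + 1829 = 18489 km = 1.8489×10⁷ m.
r_a = 16660 + 61220 = 77880 km = 7.7880×10⁷ m.
Semi-major axis a = (r_p + r_a)/2 = 48184 km = 4.818×10⁷ m.
Vis-viva: v² = μ(2/r − 1/a) = 3.514×10¹⁵ × (1.082×10⁻⁷ − 2.075×10⁻⁸) = 3.072×10⁸ m²/s².
v = 17530 m/s = 17.53 km/s.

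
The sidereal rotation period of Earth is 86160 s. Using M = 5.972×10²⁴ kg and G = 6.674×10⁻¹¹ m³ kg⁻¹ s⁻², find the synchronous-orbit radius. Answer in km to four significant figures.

r_sync ≈ 42160 km

μ = GM = 6.674×10⁻¹¹ × 5.972×10²⁴ = 3.986×10¹⁴ m³/s².
A synchronous orbit has period T, so by Kepler's third law a = (μT²/4π²)^(1/3).
μT²/4π² = 3.986×10¹⁴ × (8.616×10⁴)² / 39.48 = 7.495×10²² m³.
a = 4.216×10⁷ m = 42162 km.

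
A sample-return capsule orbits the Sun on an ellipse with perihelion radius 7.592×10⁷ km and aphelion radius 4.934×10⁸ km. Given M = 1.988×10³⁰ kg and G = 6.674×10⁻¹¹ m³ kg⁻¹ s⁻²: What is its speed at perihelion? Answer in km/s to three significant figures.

v ≈ 55.0 km/s

μ = GM = 6.674×10⁻¹¹ × 1.988×10³⁰ = 1.327×10²⁰ m³/s².
Semi-major axis a = (r_p + r_a)/2 = 2.8466×10⁸ km = 2.847×10¹¹ m.
Vis-viva: v² = μ(2/r − 1/a) = 1.327×10²⁰ × (2.634×10⁻¹¹ − 3.513×10⁻¹²) = 3.029×10⁹ m²/s².
v = 55040 m/s = 55.04 km/s.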